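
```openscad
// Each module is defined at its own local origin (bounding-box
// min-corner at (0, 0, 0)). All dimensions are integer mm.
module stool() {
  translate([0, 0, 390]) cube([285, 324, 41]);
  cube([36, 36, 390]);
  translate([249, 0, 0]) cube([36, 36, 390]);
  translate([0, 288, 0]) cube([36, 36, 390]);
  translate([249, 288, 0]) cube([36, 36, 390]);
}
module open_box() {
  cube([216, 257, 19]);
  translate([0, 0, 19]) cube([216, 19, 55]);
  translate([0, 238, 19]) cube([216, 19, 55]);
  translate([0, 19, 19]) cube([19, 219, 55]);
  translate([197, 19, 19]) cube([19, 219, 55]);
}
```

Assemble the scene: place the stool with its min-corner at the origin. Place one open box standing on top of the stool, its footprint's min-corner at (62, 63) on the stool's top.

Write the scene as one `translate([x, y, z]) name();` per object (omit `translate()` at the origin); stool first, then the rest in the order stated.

stool();
translate([62, 63, 431]) open_box();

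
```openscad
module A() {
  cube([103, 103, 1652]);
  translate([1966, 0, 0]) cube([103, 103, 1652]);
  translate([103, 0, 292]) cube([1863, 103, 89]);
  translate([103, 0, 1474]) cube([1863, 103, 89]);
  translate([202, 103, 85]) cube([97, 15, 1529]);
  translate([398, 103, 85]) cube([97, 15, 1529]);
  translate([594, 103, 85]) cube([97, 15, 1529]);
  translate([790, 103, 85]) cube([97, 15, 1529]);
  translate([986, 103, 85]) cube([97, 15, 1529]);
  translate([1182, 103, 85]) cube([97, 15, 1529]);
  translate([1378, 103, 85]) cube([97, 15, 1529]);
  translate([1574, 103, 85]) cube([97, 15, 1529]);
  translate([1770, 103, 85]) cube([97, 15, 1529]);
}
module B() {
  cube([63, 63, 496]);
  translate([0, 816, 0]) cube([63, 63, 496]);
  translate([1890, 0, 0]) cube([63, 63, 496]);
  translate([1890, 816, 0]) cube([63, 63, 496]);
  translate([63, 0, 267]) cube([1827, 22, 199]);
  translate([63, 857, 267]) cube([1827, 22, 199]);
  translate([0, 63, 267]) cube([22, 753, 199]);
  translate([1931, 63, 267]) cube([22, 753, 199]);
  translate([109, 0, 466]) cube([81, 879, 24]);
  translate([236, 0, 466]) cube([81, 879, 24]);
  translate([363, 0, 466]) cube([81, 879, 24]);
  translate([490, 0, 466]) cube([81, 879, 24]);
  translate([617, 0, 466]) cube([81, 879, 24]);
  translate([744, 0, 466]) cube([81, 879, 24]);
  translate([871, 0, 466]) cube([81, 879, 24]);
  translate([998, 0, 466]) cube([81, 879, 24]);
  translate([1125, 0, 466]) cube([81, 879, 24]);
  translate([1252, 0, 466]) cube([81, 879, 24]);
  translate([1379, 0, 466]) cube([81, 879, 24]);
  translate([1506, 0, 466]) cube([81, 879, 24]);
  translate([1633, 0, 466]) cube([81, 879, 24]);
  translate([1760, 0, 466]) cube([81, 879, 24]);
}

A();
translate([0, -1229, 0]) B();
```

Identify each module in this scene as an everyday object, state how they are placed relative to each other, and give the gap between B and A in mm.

A is a fence section. B is a bed frame. The bed frame is on the floor beside the fence section on its −y side. The gap between the bed frame and the fence section is 350 mm.

The bed frame's nearest face is 350 mm from the fence section's −y face.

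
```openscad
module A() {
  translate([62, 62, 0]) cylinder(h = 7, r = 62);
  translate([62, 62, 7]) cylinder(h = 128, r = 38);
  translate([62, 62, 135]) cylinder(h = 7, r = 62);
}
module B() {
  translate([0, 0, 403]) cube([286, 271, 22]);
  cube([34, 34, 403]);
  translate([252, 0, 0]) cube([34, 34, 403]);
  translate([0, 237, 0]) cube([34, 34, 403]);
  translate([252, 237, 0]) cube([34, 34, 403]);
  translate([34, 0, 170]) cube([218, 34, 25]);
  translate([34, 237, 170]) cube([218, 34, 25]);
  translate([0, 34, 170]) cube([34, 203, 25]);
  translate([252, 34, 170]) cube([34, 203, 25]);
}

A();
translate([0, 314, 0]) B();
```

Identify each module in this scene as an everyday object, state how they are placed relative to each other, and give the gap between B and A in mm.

The stool's nearest face is 190 mm from the spool's +y face.

A is a spool. B is a stool. The stool is on the floor beside the spool on its +y side. The gap between the stool and the spool is 190 mm.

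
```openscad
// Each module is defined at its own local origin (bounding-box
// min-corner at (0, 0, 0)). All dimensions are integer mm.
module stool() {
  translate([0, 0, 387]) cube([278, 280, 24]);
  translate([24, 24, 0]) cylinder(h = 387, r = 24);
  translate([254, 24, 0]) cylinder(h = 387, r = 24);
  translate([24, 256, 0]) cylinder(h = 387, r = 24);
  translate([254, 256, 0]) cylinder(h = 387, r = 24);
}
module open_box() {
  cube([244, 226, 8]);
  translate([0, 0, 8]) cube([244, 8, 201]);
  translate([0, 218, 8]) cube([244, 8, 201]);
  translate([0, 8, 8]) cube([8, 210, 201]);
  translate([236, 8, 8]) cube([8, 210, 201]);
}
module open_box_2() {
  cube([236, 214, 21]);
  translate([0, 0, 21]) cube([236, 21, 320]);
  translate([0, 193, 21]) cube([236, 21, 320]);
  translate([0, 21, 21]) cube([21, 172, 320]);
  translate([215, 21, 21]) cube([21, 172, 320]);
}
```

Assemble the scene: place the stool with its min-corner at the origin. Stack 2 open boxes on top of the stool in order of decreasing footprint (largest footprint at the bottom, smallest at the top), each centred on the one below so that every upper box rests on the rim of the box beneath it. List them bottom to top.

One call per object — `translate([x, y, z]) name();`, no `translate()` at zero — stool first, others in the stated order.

stool();
translate([17, 27, 411]) open_box();
translate([21, 33, 620]) open_box_2();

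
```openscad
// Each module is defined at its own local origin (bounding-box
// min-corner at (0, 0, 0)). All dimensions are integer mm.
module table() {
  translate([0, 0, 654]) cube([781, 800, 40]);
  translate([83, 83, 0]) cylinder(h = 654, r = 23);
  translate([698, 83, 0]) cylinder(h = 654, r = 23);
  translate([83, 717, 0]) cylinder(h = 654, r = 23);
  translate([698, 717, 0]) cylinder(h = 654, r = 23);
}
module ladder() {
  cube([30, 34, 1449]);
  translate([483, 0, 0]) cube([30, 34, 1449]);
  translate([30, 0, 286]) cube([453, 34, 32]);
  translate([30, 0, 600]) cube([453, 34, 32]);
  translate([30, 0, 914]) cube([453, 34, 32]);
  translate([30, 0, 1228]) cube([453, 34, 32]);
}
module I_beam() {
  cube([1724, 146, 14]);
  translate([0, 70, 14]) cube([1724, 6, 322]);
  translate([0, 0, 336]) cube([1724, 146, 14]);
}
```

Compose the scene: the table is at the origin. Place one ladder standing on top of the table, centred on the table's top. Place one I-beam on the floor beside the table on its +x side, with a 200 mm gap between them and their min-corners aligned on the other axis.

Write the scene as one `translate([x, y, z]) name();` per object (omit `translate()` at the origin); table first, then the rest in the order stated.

table();
translate([134, 383, 694]) ladder();
translate([981, 0, 0]) I_beam();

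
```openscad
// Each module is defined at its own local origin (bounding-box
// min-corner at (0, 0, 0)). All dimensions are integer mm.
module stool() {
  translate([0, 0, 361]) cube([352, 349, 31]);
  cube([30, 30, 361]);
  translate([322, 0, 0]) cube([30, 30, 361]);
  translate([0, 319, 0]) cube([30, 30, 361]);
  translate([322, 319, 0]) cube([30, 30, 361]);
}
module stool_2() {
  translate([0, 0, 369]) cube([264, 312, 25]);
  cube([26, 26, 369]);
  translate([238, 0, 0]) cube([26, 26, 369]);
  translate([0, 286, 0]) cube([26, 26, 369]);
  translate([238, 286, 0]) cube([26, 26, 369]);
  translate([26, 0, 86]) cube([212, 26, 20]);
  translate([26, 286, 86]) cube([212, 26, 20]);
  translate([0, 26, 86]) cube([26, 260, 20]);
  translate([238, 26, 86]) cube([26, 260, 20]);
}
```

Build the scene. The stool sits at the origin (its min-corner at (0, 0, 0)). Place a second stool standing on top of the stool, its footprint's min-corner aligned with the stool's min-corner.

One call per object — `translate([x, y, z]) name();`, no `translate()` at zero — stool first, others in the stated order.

stool();
translate([0, 0, 392]) stool_2();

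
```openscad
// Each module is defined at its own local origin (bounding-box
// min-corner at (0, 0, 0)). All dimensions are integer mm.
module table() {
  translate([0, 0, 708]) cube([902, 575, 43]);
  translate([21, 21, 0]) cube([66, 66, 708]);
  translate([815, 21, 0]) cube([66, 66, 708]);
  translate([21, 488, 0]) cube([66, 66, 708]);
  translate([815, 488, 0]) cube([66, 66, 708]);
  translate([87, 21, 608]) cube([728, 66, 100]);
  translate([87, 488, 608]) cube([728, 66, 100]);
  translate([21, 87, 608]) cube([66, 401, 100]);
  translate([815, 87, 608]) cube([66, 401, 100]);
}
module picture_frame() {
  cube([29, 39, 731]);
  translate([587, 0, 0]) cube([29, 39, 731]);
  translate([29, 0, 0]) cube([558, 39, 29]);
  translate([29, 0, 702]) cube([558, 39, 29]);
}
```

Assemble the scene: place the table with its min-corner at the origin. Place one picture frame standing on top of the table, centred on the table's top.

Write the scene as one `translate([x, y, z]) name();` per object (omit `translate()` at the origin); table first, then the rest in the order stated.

table();
translate([143, 268, 751]) picture_frame();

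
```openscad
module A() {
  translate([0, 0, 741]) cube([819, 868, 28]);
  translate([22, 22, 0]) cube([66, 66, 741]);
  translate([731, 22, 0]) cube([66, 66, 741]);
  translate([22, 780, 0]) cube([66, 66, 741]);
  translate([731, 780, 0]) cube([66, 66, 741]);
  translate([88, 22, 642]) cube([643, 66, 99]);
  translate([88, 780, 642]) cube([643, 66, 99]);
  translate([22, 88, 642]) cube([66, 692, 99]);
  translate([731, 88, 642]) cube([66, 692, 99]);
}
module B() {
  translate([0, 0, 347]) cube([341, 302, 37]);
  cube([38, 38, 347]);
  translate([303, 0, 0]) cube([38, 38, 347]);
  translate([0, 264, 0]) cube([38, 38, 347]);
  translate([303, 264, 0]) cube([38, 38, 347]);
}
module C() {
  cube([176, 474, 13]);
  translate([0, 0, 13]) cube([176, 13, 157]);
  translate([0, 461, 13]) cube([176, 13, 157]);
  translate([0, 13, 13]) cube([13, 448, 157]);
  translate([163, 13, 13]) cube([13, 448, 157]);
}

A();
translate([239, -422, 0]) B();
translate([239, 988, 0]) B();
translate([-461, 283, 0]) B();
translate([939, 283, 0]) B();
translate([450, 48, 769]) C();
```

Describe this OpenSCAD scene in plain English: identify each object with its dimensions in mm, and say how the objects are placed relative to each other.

A is a rectangular dining table. The top is 819×868×28 mm with its upper surface at z = 769 mm. It stands on four 66×66 mm square legs, each inset 22 mm from the nearest pair of top edges, running from the floor to the underside of the top. Four apron rails, 66 mm thick and 99 mm tall, run between adjacent legs with their top edges flush with the underside of the top and their outer faces flush with the legs' outer faces.

B is a simple wooden stool: a rectangular seat 341 mm (x) by 302 mm (y), 37 mm thick, top face at z = 384 mm, on four square legs, each 38×38 mm in cross-section. The legs rest on z = 0, each flush with a corner of the seat.

C is an open-topped rectangular box: outside dimensions 176×474×170 mm, with a uniform wall and base thickness of 13 mm. The base is a full 176×474 slab on the floor; four walls sit on top of the base. The front and back walls (the −y and +y sides) span the full width; the two side walls fit between them.

Four stools sit around the table at the −y, +y, −x, +x sides. The open box is on top of the table.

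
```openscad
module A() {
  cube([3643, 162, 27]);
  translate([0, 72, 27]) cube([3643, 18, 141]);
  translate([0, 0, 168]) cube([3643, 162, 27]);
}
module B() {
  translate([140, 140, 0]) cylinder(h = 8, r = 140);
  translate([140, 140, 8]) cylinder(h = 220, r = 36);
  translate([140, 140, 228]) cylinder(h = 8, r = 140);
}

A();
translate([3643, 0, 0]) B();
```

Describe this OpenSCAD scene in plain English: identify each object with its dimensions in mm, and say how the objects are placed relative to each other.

A is an I-beam lying along x, 3643 mm long. Overall section height 195 mm. Two flanges 162 mm wide (y) and 27 mm thick, one on the floor and one at the top; a web 18 mm thick runs between them, centred on the flange width.

B is a spool: two coaxial disc flanges of radius 140 mm and thickness 8 mm, joined by a core cylinder of radius 36 mm and height 220 mm. The lower flange rests on z = 0 and the three cylinders share a vertical axis.

The spool is against the I-beam's +x side, with their −y faces flush.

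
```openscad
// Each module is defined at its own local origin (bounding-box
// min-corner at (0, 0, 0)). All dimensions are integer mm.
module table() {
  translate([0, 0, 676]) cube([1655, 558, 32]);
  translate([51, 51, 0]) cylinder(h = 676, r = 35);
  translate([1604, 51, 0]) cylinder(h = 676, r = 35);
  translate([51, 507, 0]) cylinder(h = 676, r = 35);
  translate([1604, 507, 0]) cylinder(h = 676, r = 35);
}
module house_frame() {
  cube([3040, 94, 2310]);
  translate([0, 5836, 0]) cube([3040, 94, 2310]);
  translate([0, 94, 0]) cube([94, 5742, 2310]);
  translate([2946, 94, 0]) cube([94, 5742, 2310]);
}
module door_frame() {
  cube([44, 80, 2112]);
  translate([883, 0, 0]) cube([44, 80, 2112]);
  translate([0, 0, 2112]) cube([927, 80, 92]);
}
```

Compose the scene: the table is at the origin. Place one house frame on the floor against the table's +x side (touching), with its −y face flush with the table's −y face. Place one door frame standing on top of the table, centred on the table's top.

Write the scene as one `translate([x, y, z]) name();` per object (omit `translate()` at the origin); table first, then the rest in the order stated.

table();
translate([1655, 0, 0]) house_frame();
translate([364, 239, 708]) door_frame();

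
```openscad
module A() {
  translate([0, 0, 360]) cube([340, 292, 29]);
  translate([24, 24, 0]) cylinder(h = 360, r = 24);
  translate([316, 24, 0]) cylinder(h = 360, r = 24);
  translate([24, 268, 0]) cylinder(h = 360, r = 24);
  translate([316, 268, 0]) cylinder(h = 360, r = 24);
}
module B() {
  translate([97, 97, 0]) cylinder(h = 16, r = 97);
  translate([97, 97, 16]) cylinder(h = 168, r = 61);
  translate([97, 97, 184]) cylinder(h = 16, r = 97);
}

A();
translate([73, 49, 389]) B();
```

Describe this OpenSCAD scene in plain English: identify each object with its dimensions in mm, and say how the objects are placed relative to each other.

A is a simple wooden stool: a rectangular seat 340 mm (x) by 292 mm (y), 29 mm thick, top face at z = 389 mm, on four round legs, each 48 mm in diameter. The legs rest on z = 0, each leg's axis is inset half a diameter from the nearest pair of seat edges (so the leg's bounding box is flush with the corner).

B is a spool: two coaxial disc flanges of radius 97 mm and thickness 16 mm, joined by a core cylinder of radius 61 mm and height 168 mm. The lower flange rests on z = 0 and the three cylinders share a vertical axis.

The spool is on top of the stool, centred.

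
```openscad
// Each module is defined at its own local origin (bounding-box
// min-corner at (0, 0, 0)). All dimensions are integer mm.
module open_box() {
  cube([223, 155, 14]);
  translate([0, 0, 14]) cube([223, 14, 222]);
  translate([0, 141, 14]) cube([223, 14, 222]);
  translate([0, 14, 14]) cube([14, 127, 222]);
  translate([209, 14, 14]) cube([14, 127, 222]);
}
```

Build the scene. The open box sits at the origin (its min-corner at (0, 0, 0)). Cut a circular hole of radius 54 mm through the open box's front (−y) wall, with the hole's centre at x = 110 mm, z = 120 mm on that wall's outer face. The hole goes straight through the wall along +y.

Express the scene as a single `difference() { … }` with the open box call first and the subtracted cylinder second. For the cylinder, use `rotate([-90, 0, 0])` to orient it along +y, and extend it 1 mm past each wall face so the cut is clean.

difference() {
  open_box();
  translate([110, -1, 120]) rotate([-90, 0, 0]) cylinder(h = 16, r = 54);
}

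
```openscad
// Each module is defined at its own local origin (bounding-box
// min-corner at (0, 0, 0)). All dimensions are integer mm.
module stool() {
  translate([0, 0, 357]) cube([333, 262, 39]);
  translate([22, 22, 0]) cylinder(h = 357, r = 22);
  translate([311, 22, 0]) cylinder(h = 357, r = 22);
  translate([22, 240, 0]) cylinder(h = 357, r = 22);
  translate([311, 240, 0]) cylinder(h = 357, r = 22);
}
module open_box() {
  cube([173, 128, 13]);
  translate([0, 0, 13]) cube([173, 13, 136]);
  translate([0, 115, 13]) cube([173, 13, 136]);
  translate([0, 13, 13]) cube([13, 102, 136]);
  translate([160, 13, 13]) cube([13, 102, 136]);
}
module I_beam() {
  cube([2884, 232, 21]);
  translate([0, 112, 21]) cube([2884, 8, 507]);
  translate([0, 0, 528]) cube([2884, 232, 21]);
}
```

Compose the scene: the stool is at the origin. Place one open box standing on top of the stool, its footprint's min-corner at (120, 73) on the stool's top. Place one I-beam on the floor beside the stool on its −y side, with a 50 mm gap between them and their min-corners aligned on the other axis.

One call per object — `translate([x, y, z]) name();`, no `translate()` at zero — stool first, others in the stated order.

stool();
translate([120, 73, 396]) open_box();
translate([0, -282, 0]) I_beam();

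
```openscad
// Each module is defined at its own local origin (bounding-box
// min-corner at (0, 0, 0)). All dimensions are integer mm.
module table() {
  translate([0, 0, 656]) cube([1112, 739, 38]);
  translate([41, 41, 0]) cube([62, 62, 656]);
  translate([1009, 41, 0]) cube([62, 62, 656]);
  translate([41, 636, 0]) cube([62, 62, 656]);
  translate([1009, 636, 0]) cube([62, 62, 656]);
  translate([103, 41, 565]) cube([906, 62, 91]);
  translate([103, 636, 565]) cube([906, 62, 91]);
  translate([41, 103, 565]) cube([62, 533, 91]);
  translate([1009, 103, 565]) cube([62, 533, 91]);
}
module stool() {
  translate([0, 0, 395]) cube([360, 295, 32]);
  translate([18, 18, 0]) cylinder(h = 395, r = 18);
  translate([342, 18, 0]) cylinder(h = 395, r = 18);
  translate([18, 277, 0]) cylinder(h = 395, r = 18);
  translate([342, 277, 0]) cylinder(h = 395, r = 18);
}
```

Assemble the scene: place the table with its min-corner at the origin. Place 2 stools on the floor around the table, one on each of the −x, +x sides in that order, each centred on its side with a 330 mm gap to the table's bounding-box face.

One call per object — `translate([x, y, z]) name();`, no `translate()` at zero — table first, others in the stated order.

table();
translate([-690, 222, 0]) stool();
translate([1442, 222, 0]) stool();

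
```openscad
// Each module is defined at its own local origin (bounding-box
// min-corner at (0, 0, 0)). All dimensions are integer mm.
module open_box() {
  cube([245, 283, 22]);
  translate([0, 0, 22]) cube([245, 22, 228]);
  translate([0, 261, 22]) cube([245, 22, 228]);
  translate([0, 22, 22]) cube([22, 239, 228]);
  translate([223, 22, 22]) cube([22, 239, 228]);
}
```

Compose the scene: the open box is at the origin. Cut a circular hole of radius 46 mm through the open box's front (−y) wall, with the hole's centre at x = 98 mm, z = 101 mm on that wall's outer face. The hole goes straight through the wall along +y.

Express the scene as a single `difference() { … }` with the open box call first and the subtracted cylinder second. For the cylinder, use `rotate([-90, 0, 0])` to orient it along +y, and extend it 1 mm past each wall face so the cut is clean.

difference() {
  open_box();
  translate([98, -1, 101]) rotate([-90, 0, 0]) cylinder(h = 24, r = 46);
}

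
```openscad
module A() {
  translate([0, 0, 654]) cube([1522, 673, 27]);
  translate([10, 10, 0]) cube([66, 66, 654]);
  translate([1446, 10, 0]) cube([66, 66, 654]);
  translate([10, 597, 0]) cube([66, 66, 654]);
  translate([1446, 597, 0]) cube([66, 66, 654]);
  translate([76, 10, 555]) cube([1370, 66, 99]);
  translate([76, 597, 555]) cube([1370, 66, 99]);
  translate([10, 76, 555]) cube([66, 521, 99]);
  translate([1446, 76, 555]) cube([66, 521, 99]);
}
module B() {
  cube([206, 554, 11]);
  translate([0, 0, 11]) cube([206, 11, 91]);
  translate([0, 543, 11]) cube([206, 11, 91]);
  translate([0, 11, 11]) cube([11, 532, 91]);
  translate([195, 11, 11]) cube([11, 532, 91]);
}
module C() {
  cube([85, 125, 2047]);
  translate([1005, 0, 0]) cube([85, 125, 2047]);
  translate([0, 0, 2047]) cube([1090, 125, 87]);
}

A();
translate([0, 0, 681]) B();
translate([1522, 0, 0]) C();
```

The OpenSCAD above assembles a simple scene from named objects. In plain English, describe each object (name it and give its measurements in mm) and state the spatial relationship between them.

A is a table with a 1522×673 mm rectangular top, 27 mm thick, top surface at z = 681 mm, supported by four 66×66 mm square legs, each inset 10 mm from the nearest pair of top edges, running from the floor. Four apron rails, 66 mm thick and 99 mm tall, run between adjacent legs with their top edges flush with the underside of the top and their outer faces flush with the legs' outer faces.

B is an open-topped rectangular box: outside dimensions 206×554×102 mm, with a uniform wall and base thickness of 11 mm. The base is a full 206×554 slab on the floor; four walls sit on top of the base. The front and back walls (the −y and +y sides) span the full width; the two side walls fit between them.

C is a door frame. The clear opening is 920 mm wide and 2047 mm high. Two 85 mm wide jambs, 125 mm deep, stand either side of the opening from the floor to the top of the opening. A 87 mm thick head sits across the top of both jambs, spanning the full outside width of the frame.

The open box is on top of the table. The door frame is against the table's +x side, with their −y faces flush.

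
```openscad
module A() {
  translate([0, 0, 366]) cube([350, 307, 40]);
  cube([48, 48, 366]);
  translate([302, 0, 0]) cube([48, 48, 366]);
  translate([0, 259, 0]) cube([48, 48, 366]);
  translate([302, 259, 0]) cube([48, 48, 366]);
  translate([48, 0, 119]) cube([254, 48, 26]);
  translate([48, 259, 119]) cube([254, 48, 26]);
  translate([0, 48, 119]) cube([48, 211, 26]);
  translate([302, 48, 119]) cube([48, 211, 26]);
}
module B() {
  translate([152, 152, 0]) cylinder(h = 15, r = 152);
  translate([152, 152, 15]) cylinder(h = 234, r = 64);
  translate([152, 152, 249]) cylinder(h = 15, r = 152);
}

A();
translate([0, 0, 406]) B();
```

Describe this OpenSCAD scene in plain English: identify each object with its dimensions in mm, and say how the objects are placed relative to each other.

A is a four-legged stool. The seat is 350×307 mm, 40 mm thick, top at z = 406 mm. It stands on four square legs, each 48×48 mm in cross-section, from z = 0 to the seat underside, each flush with a corner of the seat. Four stretchers, 48 mm wide and 26 mm tall, connect adjacent legs with their undersides at z = 119 mm, each running between the inner faces of the legs it joins and aligned with the legs' outer faces on the other axis.

B is a spool: two coaxial disc flanges of radius 152 mm and thickness 15 mm, joined by a core cylinder of radius 64 mm and height 234 mm. The lower flange rests on z = 0 and the three cylinders share a vertical axis.

The spool is on top of the stool.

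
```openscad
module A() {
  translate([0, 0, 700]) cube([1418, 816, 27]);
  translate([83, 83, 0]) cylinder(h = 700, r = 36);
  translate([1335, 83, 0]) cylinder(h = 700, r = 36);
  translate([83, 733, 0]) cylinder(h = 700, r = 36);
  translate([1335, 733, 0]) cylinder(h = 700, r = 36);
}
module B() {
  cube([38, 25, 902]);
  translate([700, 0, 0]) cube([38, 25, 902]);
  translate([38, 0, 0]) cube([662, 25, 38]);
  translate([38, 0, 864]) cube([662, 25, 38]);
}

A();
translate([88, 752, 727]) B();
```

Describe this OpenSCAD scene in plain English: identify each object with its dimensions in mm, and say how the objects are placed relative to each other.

A is a rectangular dining table. The top is 1418×816×27 mm with its upper surface at z = 727 mm. It stands on four round legs of 72 mm diameter, each leg's bounding box inset 47 mm from the nearest pair of top edges, running from the floor to the underside of the top.

B is a rectangular picture frame lying in the x–z plane (depth along y). The opening is 662 mm wide (x) by 826 mm tall (z), surrounded by a border 38 mm wide on all four sides. The frame is 25 mm deep and is made of two full-height vertical stiles with two horizontal rails fitted between them.

The picture frame is on top of the table.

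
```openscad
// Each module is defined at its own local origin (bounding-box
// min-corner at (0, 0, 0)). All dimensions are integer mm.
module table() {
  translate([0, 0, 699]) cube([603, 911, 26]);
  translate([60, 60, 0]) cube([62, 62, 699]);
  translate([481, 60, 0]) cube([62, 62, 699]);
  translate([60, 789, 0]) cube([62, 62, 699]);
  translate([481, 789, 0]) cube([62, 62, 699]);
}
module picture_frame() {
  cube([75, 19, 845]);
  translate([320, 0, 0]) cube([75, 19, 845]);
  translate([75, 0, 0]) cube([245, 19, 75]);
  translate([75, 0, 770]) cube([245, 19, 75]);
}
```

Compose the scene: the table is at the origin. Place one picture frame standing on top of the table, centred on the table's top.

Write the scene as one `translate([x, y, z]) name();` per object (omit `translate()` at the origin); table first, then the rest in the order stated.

table();
translate([104, 446, 725]) picture_frame();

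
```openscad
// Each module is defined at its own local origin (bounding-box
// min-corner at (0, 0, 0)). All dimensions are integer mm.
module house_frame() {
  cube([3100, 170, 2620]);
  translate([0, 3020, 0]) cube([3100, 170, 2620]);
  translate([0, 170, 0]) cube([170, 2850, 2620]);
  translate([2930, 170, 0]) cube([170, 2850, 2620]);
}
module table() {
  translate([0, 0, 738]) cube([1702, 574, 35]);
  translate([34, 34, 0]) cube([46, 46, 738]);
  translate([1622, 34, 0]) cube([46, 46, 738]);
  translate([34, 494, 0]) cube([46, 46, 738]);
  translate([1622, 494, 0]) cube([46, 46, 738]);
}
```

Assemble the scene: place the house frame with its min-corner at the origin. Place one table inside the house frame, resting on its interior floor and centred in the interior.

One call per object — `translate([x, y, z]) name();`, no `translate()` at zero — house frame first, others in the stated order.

house_frame();
translate([699, 1308, 0]) table();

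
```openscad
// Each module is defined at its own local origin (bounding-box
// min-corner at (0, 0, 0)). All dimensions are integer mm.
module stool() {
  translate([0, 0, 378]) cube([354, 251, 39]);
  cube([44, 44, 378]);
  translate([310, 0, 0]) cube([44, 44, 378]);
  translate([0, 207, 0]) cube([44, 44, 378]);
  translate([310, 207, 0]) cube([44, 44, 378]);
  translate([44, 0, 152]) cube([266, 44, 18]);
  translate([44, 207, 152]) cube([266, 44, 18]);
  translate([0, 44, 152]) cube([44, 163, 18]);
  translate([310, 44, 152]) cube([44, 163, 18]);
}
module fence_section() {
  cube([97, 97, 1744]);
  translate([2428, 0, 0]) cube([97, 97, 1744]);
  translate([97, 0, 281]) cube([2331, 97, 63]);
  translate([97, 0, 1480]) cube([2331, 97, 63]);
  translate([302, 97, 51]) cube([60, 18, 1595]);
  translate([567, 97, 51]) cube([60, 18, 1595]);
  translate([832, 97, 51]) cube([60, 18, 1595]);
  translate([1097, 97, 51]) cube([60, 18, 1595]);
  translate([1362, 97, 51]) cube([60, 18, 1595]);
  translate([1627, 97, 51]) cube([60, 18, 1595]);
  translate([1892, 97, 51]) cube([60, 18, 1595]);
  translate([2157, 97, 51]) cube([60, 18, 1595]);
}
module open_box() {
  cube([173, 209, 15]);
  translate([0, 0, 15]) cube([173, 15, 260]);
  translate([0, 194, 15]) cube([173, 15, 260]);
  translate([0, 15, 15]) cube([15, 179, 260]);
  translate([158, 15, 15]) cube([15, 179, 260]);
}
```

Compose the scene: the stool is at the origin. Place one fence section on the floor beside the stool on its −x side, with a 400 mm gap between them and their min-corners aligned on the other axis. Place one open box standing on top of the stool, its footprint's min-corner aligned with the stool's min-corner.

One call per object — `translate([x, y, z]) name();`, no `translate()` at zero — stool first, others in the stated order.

stool();
translate([-2925, 0, 0]) fence_section();
translate([0, 0, 417]) open_box();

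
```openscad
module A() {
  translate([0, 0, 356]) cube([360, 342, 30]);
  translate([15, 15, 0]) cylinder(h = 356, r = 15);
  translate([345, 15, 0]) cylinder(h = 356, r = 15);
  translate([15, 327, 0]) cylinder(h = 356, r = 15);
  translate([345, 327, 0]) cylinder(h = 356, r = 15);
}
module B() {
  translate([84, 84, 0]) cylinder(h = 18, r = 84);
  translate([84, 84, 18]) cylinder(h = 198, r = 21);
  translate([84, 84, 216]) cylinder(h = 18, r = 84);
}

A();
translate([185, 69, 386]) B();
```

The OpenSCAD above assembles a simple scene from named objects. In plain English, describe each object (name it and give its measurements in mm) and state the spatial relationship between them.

A is a four-legged stool. The seat is 360×342 mm, 30 mm thick, top at z = 386 mm. It stands on four round legs, each 30 mm in diameter, from z = 0 to the seat underside, each leg's axis is inset half a diameter from the nearest pair of seat edges (so the leg's bounding box is flush with the corner).

B is a spool: two coaxial disc flanges of radius 84 mm and thickness 18 mm, joined by a core cylinder of radius 21 mm and height 198 mm. The lower flange rests on z = 0 and the three cylinders share a vertical axis.

The spool is on top of the stool.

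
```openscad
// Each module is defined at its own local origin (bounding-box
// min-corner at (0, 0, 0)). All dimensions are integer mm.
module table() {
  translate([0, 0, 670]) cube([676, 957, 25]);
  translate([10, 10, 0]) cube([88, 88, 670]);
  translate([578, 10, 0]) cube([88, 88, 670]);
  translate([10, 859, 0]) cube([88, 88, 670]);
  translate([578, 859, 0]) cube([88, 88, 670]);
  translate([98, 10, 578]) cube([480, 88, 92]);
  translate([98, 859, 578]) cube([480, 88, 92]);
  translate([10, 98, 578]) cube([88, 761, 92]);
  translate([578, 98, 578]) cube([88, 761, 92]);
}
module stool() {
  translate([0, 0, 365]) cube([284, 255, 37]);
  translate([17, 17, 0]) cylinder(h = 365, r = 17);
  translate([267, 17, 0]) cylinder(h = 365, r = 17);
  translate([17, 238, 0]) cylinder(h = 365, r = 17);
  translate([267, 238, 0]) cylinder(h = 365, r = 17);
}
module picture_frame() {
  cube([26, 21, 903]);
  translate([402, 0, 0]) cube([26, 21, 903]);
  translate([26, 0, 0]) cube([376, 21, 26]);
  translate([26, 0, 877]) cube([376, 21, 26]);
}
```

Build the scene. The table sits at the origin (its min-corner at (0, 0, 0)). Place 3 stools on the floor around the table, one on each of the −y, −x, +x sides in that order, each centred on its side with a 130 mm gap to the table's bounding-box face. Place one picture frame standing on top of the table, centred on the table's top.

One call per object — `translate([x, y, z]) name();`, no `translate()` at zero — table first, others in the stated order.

table();
translate([196, -385, 0]) stool();
translate([-414, 351, 0]) stool();
translate([806, 351, 0]) stool();
translate([124, 468, 695]) picture_frame();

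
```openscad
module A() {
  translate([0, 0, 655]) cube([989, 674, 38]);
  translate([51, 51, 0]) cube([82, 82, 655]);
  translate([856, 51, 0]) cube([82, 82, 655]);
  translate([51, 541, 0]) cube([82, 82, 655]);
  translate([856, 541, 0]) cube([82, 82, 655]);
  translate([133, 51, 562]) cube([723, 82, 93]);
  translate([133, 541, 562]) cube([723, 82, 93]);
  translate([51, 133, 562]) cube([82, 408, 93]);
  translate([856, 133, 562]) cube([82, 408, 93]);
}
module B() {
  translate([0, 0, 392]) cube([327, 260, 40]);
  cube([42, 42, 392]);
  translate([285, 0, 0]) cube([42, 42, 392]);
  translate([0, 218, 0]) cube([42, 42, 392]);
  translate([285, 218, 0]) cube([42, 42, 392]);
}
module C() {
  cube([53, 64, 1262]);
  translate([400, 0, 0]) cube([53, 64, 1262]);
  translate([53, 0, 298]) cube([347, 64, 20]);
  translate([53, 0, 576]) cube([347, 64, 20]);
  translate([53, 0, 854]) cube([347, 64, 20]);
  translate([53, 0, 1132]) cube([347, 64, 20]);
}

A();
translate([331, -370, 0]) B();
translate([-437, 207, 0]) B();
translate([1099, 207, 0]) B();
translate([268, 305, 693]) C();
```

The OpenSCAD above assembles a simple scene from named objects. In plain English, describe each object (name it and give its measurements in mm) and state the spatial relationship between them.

A is a table: top 989 mm (x) × 674 mm (y), 38 mm thick, upper face at z = 693 mm, on four 82×82 mm square legs, each inset 51 mm from the nearest pair of top edges, running from z = 0 to the bottom of the top. Four apron rails, 82 mm thick and 93 mm tall, run between adjacent legs with their top edges flush with the underside of the top and their outer faces flush with the legs' outer faces.

B is a four-legged stool. The seat is a 327×260×40 mm slab whose top surface is at z = 432 mm; four square legs, each 42×42 mm in cross-section, run from the floor (z = 0) to the underside of the seat, each flush with a corner of the seat.

C is a wooden ladder with two side rails of 53×64 mm section and 1262 mm height, set 453 mm apart overall. Between them run 4 rectangular rungs (64 mm deep, 20 mm thick), front faces flush with the rails' −y face. The bottom of the first rung is 298 mm above the floor and each subsequent rung is 278 mm higher than the one below.

Three stools sit around the table at the −y, −x, +x sides. The ladder is on top of the table, centred.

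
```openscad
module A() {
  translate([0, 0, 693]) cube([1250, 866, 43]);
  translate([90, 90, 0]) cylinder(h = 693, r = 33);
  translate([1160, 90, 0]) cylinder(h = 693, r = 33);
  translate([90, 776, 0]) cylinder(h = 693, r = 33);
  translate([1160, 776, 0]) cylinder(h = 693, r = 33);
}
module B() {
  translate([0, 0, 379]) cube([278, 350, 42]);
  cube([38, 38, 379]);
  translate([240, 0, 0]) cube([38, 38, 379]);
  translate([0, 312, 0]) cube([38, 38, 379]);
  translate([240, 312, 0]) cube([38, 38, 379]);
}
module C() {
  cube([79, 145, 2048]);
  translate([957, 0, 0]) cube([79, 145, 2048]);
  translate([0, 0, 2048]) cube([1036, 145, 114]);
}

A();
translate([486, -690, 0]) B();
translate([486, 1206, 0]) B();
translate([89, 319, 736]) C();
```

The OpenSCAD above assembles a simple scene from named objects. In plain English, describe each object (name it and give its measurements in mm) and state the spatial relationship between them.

A is a rectangular dining table. The top is 1250×866×43 mm with its upper surface at z = 736 mm. It stands on four round legs of 66 mm diameter, each leg's bounding box inset 57 mm from the nearest pair of top edges, running from the floor to the underside of the top.

B is a four-legged stool. The seat is 278×350 mm, 42 mm thick, top at z = 421 mm. It stands on four square legs, each 38×38 mm in cross-section, from z = 0 to the seat underside, each flush with a corner of the seat.

C is a door frame. The clear opening is 878 mm wide and 2048 mm high. Two 79 mm wide jambs, 145 mm deep, stand either side of the opening from the floor to the top of the opening. A 114 mm thick head sits across the top of both jambs, spanning the full outside width of the frame.

Two stools sit around the table at the −y, +y sides. The door frame is on top of the table.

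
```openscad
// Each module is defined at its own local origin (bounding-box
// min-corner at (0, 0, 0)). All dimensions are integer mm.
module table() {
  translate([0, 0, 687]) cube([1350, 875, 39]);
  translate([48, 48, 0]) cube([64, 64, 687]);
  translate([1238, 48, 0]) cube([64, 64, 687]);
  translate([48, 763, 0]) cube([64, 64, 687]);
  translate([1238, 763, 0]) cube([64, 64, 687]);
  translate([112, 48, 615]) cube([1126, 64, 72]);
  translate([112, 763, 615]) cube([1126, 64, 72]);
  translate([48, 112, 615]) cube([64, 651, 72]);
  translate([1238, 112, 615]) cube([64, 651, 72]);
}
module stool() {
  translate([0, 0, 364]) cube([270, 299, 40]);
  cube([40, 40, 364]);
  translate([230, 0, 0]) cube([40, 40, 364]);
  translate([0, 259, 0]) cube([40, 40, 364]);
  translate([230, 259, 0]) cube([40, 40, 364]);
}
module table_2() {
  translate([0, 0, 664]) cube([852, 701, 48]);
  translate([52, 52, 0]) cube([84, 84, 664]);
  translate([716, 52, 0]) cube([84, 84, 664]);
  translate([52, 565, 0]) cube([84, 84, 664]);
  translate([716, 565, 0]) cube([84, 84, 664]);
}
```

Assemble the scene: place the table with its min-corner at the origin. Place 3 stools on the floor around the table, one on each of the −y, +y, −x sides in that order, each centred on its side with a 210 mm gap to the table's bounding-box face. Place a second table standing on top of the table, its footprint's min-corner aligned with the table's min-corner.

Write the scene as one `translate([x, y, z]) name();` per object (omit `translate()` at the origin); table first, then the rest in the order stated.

table();
translate([540, -509, 0]) stool();
translate([540, 1085, 0]) stool();
translate([-480, 288, 0]) stool();
translate([0, 0, 726]) table_2();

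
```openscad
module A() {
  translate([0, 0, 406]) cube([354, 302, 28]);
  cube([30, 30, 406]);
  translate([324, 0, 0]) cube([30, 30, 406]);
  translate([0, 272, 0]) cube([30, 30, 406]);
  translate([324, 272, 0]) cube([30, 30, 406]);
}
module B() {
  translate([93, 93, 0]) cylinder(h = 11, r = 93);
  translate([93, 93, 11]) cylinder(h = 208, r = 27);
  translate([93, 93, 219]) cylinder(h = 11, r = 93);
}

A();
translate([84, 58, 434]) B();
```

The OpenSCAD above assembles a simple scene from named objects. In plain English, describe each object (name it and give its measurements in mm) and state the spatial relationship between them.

A is a simple wooden stool: a rectangular seat 354 mm (x) by 302 mm (y), 28 mm thick, top face at z = 434 mm, on four square legs, each 30×30 mm in cross-section. The legs rest on z = 0, each flush with a corner of the seat.

B is a spool: two coaxial disc flanges of radius 93 mm and thickness 11 mm, joined by a core cylinder of radius 27 mm and height 208 mm. The lower flange rests on z = 0 and the three cylinders share a vertical axis.

The spool is on top of the stool, centred.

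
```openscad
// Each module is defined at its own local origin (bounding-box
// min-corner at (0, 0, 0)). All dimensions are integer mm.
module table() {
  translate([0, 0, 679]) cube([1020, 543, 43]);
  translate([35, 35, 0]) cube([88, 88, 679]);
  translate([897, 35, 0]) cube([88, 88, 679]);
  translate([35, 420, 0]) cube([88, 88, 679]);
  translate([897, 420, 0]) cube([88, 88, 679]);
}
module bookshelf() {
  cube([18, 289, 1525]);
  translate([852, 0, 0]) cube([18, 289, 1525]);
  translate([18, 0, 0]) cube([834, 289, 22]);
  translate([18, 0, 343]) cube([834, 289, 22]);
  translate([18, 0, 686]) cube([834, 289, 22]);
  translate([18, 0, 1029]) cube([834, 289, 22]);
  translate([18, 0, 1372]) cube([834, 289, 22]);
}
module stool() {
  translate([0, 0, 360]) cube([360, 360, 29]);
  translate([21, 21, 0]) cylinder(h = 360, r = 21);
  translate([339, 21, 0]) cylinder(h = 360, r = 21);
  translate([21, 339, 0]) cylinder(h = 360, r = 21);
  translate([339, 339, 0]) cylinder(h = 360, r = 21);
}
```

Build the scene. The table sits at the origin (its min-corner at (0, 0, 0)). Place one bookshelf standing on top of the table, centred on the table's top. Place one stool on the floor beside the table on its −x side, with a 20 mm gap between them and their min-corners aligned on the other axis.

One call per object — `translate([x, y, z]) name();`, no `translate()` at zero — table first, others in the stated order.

table();
translate([75, 127, 722]) bookshelf();
translate([-380, 0, 0]) stool();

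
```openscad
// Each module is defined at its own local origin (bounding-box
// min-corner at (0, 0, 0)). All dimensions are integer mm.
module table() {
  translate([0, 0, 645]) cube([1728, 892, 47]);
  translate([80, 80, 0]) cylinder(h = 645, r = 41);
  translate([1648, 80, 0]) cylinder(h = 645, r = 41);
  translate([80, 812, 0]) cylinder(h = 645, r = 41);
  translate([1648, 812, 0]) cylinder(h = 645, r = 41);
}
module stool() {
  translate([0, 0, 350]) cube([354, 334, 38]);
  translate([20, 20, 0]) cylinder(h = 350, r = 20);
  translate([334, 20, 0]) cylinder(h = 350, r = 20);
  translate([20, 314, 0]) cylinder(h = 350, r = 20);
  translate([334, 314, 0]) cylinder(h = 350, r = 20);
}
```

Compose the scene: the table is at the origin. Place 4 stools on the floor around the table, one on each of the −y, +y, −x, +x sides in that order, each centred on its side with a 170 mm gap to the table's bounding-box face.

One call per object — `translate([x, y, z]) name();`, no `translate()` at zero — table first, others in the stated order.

table();
translate([687, -504, 0]) stool();
translate([687, 1062, 0]) stool();
translate([-524, 279, 0]) stool();
translate([1898, 279, 0]) stool();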